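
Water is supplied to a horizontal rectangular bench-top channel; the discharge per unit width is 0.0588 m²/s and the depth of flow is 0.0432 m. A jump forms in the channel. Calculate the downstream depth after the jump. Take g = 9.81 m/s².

V₁ = q/y₁ = 0.0588/0.0432 = 1.36 m/s. Fr₁ = V₁/√(g·y₁) = 1.36/√(9.81×0.0432) = 2.09.
By Bélanger, y₂/y₁ = ½[√(1 + 8Fr₁²) − 1] = ½[√35.97 − 1] = 2.50.
y₂ = 2.50 × 0.0432 = 0.108 m.

y₂ = 0.108 m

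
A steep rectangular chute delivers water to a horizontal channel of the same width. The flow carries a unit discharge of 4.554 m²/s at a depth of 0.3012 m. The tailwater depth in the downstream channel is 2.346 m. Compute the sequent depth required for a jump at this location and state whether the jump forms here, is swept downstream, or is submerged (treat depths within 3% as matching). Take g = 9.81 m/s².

V₁ = q/y₁ = 4.554/0.3012 = 15.12 m/s. Fr₁ = V₁/√(g·y₁) = 15.12/√(9.81×0.3012) = 8.796.
Sequent-depth ratio: y₂/y₁ = ½[√(1 + 8Fr₁²) − 1] = ½[√619.93 − 1] = 11.95.
y₂ = 11.95 × 0.3012 = 3.599 m.
Tailwater y_tw = 2.346 m: y_tw < y₂, so the jump is swept downstream.

y₂ = 3.599 m; the jump is swept downstream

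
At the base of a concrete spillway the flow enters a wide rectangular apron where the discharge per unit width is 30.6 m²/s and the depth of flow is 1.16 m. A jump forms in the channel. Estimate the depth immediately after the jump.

y₂ = 12.3 m

V₁ = q/y₁ = 30.6/1.16 = 26.4 m/s. Fr₁ = V₁/√(g·y₁) = 26.4/√(9.81×1.16) = 7.82.
By Bélanger, y₂/y₁ = ½[√(1 + 8Fr₁²) − 1] = ½[√490.2 − 1] = 10.6.
y₂ = 10.6 × 1.16 = 12.3 m.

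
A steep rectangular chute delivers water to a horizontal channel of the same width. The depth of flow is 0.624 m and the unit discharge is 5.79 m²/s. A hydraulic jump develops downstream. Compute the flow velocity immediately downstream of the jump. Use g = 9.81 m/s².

V₂ = 1.92 m/s

V₁ = q/y₁ = 5.79/0.624 = 9.28 m/s. Fr₁ = V₁/√(g·y₁) = 9.28/√(9.81×0.624) = 3.75.
By Bélanger, y₂/y₁ = ½[√(1 + 8Fr₁²) − 1] = ½[√113.5 − 1] = 4.83.
y₂ = 4.83 × 0.624 = 3.01 m.
V₂ = q/y₂ = 5.79/3.01 = 1.92 m/s.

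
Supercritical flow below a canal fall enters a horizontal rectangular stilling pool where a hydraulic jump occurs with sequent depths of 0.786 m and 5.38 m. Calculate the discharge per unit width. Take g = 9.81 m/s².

q = 11.3 m²/s

For a rectangular channel the momentum equation gives q² = ½·g·y₁·y₂·(y₁ + y₂) = ½×9.81×0.786×5.38×6.17 = 128.
q = √128 = 11.3 m²/s.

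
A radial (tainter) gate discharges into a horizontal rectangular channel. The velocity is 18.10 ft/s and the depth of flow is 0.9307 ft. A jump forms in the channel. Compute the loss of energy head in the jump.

ΔE = 1.818 ft

Fr₁ = V₁/√(g·y₁) = 18.10/√(32.2×0.9307) = 3.306.
Conjugate-depth relation: y₂/y₁ = ½[√(1 + 8Fr₁²) − 1] = ½[√88.454 − 1] = 4.203.
y₂ = 4.203 × 0.9307 = 3.911 ft.
Head loss: ΔE = (y₂ − y₁)³/(4y₁y₂) = (3.911 − 0.9307)³/(4×0.9307×3.911) = 26.48/14.56 = 1.818 ft.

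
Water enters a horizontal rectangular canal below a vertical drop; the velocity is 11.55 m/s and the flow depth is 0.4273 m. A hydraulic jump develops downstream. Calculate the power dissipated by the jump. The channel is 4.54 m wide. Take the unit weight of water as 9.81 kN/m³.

Fr₁ = V₁/√(g·y₁) = 11.55/√(9.81×0.4273) = 5.641.
Sequent-depth ratio: y₂/y₁ = ½[√(1 + 8Fr₁²) − 1] = ½[√255.60 − 1] = 7.494.
y₂ = 7.494 × 0.4273 = 3.202 m.
Head loss: ΔE = (y₂ − y₁)³/(4y₁y₂) = (3.202 − 0.4273)³/(4×0.4273×3.202) = 21.36/5.473 = 3.903 m.
q = V₁·y₁ = 11.55 × 0.4273 = 4.935 m²/s. Q = q·b = 4.935 × 4.54 = 22.41 m³/s. P = γ·Q·ΔE = 9.81 × 22.41 × 3.903 = 858.0 kW.

P = 858.0 kW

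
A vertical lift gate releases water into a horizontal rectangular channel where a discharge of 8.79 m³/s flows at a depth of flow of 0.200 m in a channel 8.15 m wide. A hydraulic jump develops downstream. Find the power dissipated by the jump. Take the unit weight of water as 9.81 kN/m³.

q = Q/b = 8.79/8.15 = 1.08 m²/s; V₁ = q/y₁ = 5.39 m/s. Fr₁ = V₁/√(g·y₁) = 3.85.
Conjugate-depth relation: y₂/y₁ = ½[√(1 + 8Fr₁²) − 1] = ½[√119.6 − 1] = 4.97.
y₂ = 4.97 × 0.200 = 0.994 m.
Head loss: ΔE = (y₂ − y₁)³/(4y₁y₂) = (0.994 − 0.200)³/(4×0.200×0.994) = 0.500/0.795 = 0.629 m.
P = γ·Q·ΔE = 9.81 × 8.79 × 0.629 = 54.2 kW.

P = 54.2 kW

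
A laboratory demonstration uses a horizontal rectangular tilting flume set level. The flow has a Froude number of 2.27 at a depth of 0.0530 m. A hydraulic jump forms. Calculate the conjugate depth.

Fr₁ = 2.27 (given).
Sequent-depth ratio: y₂/y₁ = ½[√(1 + 8Fr₁²) − 1] = ½[√42.22 − 1] = 2.75.
y₂ = 2.75 × 0.0530 = 0.146 m.

y₂ = 0.146 m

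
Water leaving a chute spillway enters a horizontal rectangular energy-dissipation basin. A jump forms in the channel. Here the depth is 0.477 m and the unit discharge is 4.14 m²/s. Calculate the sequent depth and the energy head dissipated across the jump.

y₂ = 2.48 m; ΔE = 1.70 m

V₁ = q/y₁ = 4.14/0.477 = 8.68 m/s. Fr₁ = V₁/√(g·y₁) = 8.68/√(9.81×0.477) = 4.01.
Bélanger equation: y₂/y₁ = ½[√(1 + 8Fr₁²) − 1] = ½[√129.8 − 1] = 5.20.
y₂ = 5.20 × 0.477 = 2.48 m.
V₂ = q/y₂ = 4.14/2.48 = 1.67 m/s. E₁ = y₁ + V₁²/2g = 4.32 m; E₂ = y₂ + V₂²/2g = 2.62 m. ΔE = E₁ − E₂ = 1.70 m.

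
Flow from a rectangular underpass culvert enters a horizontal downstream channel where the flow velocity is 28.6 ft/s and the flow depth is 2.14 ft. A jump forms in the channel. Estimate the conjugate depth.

Fr₁ = V₁/√(g·y₁) = 28.6/√(32.2×2.14) = 3.45.
Conjugate-depth relation: y₂/y₁ = ½[√(1 + 8Fr₁²) − 1] = ½[√95.96 − 1] = 4.40.
y₂ = 4.40 × 2.14 = 9.41 ft.

y₂ = 9.41 ft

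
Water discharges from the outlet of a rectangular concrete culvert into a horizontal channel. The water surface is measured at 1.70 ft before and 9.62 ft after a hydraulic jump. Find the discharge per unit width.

For a rectangular channel the momentum equation gives q² = ½·g·y₁·y₂·(y₁ + y₂) = ½×32.2×1.70×9.62×11.3 = 2981.
q = √2981 = 54.6 ft²/s.

q = 54.6 ft²/s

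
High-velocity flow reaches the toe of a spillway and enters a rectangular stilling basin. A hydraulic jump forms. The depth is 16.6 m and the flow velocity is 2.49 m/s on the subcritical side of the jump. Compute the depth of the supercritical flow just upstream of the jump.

Fr₂ = V₂/√(g·y₂) = 2.49/√(9.81×16.6) = 0.195.
From the momentum equation (using Fr₂), y₁/y₂ = ½[√(1 + 8Fr₂²) − 1] = ½[√1.305 − 1] = 0.0711.
y₁ = 0.0711 × 16.6 = 1.18 m.

y₁ = 1.18 m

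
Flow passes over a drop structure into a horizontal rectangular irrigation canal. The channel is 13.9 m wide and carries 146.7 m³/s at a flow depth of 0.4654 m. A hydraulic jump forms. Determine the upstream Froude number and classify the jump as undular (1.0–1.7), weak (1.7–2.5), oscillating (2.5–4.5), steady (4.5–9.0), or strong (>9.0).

q = Q/b = 146.7/13.9 = 10.55 m²/s; V₁ = q/y₁ = 22.68 m/s. Fr₁ = V₁/√(g·y₁) = 10.61.
Fr₁ = 10.61 lies in the strong range.

Fr₁ = 10.61; strong jump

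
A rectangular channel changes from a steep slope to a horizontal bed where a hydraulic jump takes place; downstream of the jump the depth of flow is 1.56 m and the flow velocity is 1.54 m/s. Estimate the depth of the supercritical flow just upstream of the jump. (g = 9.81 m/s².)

Fr₂ = V₂/√(g·y₂) = 1.54/√(9.81×1.56) = 0.394.
The Bélanger relation is symmetric: y₁/y₂ = ½[√(1 + 8Fr₂²) − 1] = ½[√2.240 − 1] = 0.248.
y₁ = 0.248 × 1.56 = 0.387 m.

y₁ = 0.387 m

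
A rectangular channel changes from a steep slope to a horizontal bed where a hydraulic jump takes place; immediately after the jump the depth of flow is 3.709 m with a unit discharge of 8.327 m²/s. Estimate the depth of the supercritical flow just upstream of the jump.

V₂ = q/y₂ = 8.327/3.709 = 2.245 m/s; Fr₂ = V₂/√(g·y₂) = 0.3722.
Applying the sequent-depth relation in reverse, y₁/y₂ = ½[√(1 + 8Fr₂²) − 1] = ½[√2.1082 − 1] = 0.2260.
y₁ = 0.2260 × 3.709 = 0.8382 m.

y₁ = 0.8382 m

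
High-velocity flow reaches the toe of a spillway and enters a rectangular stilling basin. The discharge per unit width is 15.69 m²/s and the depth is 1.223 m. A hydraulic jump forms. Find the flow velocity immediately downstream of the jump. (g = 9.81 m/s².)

V₂ = 2.694 m/s

V₁ = q/y₁ = 15.69/1.223 = 12.83 m/s. Fr₁ = V₁/√(g·y₁) = 12.83/√(9.81×1.223) = 3.704.
Conjugate-depth relation: y₂/y₁ = ½[√(1 + 8Fr₁²) − 1] = ½[√110.75 − 1] = 4.762.
y₂ = 4.762 × 1.223 = 5.824 m.
V₂ = q/y₂ = 15.69/5.824 = 2.694 m/s.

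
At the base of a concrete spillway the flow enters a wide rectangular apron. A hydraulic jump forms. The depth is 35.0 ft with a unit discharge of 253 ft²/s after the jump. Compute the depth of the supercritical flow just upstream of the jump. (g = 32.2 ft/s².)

V₂ = q/y₂ = 253/35.0 = 7.23 ft/s; Fr₂ = V₂/√(g·y₂) = 0.215.
From the momentum equation (using Fr₂), y₁/y₂ = ½[√(1 + 8Fr₂²) − 1] = ½[√1.371 − 1] = 0.0854.
y₁ = 0.0854 × 35.0 = 2.99 ft.

y₁ = 2.99 ft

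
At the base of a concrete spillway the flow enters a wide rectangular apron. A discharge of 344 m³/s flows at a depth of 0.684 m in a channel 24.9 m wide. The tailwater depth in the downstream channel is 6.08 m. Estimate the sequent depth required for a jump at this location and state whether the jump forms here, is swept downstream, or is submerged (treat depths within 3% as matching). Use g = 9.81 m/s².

q = Q/b = 344/24.9 = 13.8 m²/s; V₁ = q/y₁ = 20.2 m/s. Fr₁ = V₁/√(g·y₁) = 7.80.
From the momentum equation for a rectangular channel, y₂/y₁ = ½[√(1 + 8Fr₁²) − 1] = ½[√487.4 − 1] = 10.5.
y₂ = 10.5 × 0.684 = 7.21 m.
Tailwater y_tw = 6.08 m: y_tw < y₂, so the jump is swept downstream.

y₂ = 7.21 m; the jump is swept downstream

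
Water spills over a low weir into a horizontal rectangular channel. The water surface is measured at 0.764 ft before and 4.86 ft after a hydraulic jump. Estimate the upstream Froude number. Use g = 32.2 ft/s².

For a rectangular channel the momentum equation gives q² = ½·g·y₁·y₂·(y₁ + y₂) = ½×32.2×0.764×4.86×5.62 = 336.
q = √336 = 18.3 ft²/s.
V₁ = q/y₁ = 24.0 ft/s; Fr₁ = V₁/√(g·y₁) = 4.84.

Fr₁ = 4.84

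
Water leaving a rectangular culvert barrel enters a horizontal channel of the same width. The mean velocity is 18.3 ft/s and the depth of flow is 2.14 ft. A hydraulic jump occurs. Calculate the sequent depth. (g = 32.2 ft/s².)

y₂ = 5.69 ft

Fr₁ = V₁/√(g·y₁) = 18.3/√(32.2×2.14) = 2.20.
By Bélanger, y₂/y₁ = ½[√(1 + 8Fr₁²) − 1] = ½[√39.88 − 1] = 2.66.
y₂ = 2.66 × 2.14 = 5.69 ft.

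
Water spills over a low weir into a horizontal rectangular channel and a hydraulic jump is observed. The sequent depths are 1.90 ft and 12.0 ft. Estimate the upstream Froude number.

For a rectangular channel the momentum equation gives q² = ½·g·y₁·y₂·(y₁ + y₂) = ½×32.2×1.90×12.0×13.9 = 5102.
q = √5102 = 71.4 ft²/s.
V₁ = q/y₁ = 37.6 ft/s; Fr₁ = V₁/√(g·y₁) = 4.81.

Fr₁ = 4.81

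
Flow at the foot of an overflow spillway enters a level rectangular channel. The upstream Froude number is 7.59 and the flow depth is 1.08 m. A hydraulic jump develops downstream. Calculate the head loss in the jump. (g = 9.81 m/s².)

Fr₁ = 7.59 (given).
Sequent-depth ratio: y₂/y₁ = ½[√(1 + 8Fr₁²) − 1] = ½[√461.9 − 1] = 10.2.
y₂ = 10.2 × 1.08 = 11.1 m.
V₁ = Fr₁·√(g·y₁) = 7.59×√(9.81×1.08) = 24.7 m/s; q = V₁·y₁ = 26.7 m²/s. V₂ = q/y₂ = 26.7/11.1 = 2.41 m/s. E₁ = y₁ + V₁²/2g = 32.2 m; E₂ = y₂ + V₂²/2g = 11.4 m. ΔE = E₁ − E₂ = 20.8 m.

ΔE = 20.8 m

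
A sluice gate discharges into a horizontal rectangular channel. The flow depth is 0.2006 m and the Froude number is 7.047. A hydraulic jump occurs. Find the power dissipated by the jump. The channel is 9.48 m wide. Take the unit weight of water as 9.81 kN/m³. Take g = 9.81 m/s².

P = 594.7 kW

Fr₁ = 7.047 (given).
Conjugate-depth relation: y₂/y₁ = ½[√(1 + 8Fr₁²) − 1] = ½[√398.28 − 1] = 9.478.
y₂ = 9.478 × 0.2006 = 1.901 m.
V₁ = Fr₁·√(g·y₁) = 7.047×√(9.81×0.2006) = 9.886 m/s; q = V₁·y₁ = 1.983 m²/s. V₂ = q/y₂ = 1.983/1.901 = 1.043 m/s. E₁ = y₁ + V₁²/2g = 5.182 m; E₂ = y₂ + V₂²/2g = 1.957 m. ΔE = E₁ − E₂ = 3.225 m.
Q = q·b = 1.983 × 9.48 = 18.80 m³/s. P = γ·Q·ΔE = 9.81 × 18.80 × 3.225 = 594.7 kW.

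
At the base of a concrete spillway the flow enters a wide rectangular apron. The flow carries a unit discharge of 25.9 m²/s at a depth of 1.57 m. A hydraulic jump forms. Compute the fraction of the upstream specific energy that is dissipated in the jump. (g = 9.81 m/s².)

V₁ = q/y₁ = 25.9/1.57 = 16.5 m/s. Fr₁ = V₁/√(g·y₁) = 16.5/√(9.81×1.57) = 4.20.
Bélanger equation: y₂/y₁ = ½[√(1 + 8Fr₁²) − 1] = ½[√142.4 − 1] = 5.47.
y₂ = 5.47 × 1.57 = 8.58 m.
E₁ = y₁ + V₁²/2g = 15.4 m. ΔE = (y₂ − y₁)³/(4y₁y₂) = 6.40 m. ΔE/E₁ = 6.40/15.4 = 0.414.

ΔE/E₁ = 0.414 (41.4%)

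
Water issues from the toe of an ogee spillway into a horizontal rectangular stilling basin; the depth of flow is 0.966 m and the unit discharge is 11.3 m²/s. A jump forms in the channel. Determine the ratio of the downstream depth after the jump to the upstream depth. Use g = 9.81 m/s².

y₂/y₁ = 4.90

V₁ = q/y₁ = 11.3/0.966 = 11.7 m/s. Fr₁ = V₁/√(g·y₁) = 11.7/√(9.81×0.966) = 3.80.
From the momentum equation for a rectangular channel, y₂/y₁ = ½[√(1 + 8Fr₁²) − 1] = ½[√116.5 − 1] = 4.90.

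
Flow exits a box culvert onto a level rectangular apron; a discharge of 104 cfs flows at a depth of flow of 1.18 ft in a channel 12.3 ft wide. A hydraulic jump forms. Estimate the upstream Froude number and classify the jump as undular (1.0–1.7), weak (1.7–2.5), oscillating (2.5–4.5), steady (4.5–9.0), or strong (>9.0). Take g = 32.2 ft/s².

Fr₁ = 1.16; undular jump

q = Q/b = 104/12.3 = 8.46 ft²/s; V₁ = q/y₁ = 7.17 ft/s. Fr₁ = V₁/√(g·y₁) = 1.16.
Fr₁ = 1.16 lies in the undular range.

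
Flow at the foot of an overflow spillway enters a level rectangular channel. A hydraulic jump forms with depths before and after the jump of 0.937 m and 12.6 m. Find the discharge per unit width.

q = 28.0 m²/s

For a rectangular channel the momentum equation gives q² = ½·g·y₁·y₂·(y₁ + y₂) = ½×9.81×0.937×12.6×13.5 = 784.
q = √784 = 28.0 m²/s.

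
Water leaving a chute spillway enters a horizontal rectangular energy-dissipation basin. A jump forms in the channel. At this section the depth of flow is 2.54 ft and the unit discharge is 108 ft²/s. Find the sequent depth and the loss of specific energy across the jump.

V₁ = q/y₁ = 108/2.54 = 42.5 ft/s. Fr₁ = V₁/√(g·y₁) = 42.5/√(32.2×2.54) = 4.70.
Bélanger equation: y₂/y₁ = ½[√(1 + 8Fr₁²) − 1] = ½[√177.8 − 1] = 6.17.
y₂ = 6.17 × 2.54 = 15.7 ft.
V₂ = q/y₂ = 108/15.7 = 6.89 ft/s. E₁ = y₁ + V₁²/2g = 30.6 ft; E₂ = y₂ + V₂²/2g = 16.4 ft. ΔE = E₁ − E₂ = 14.2 ft.

y₂ = 15.7 ft; ΔE = 14.2 ft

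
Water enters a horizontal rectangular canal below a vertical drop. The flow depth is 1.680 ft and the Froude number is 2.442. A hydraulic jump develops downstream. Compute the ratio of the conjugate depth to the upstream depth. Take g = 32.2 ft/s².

y₂/y₁ = 2.990

Fr₁ = 2.442 (given).
Sequent-depth ratio: y₂/y₁ = ½[√(1 + 8Fr₁²) − 1] = ½[√48.707 − 1] = 2.990.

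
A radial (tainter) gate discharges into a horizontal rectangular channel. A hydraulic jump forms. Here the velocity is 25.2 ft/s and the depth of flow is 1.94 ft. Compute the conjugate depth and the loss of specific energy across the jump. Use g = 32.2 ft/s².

y₂ = 7.83 ft; ΔE = 3.36 ft

Fr₁ = V₁/√(g·y₁) = 25.2/√(32.2×1.94) = 3.19.
Conjugate-depth relation: y₂/y₁ = ½[√(1 + 8Fr₁²) − 1] = ½[√82.33 − 1] = 4.04.
y₂ = 4.04 × 1.94 = 7.83 ft.
q = V₁·y₁ = 25.2 × 1.94 = 48.9 ft²/s. V₂ = q/y₂ = 48.9/7.83 = 6.24 ft/s. E₁ = y₁ + V₁²/2g = 11.8 ft; E₂ = y₂ + V₂²/2g = 8.44 ft. ΔE = E₁ − E₂ = 3.36 ft.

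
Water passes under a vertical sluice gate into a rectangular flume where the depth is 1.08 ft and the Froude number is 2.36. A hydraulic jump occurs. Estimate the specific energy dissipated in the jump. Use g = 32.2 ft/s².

ΔE = 0.619 ft

Fr₁ = 2.36 (given).
Bélanger equation: y₂/y₁ = ½[√(1 + 8Fr₁²) − 1] = ½[√45.56 − 1] = 2.87.
y₂ = 2.87 × 1.08 = 3.10 ft.
Head loss: ΔE = (y₂ − y₁)³/(4y₁y₂) = (3.10 − 1.08)³/(4×1.08×3.10) = 8.30/13.4 = 0.619 ft.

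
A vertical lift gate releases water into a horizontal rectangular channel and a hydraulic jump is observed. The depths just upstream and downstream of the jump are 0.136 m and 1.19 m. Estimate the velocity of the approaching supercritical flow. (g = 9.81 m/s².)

V₁ = 7.54 m/s

For a rectangular channel the momentum equation gives q² = ½·g·y₁·y₂·(y₁ + y₂) = ½×9.81×0.136×1.19×1.33 = 1.05.
q = √1.05 = 1.03 m²/s.
V₁ = q/y₁ = 1.03/0.136 = 7.54 m/s.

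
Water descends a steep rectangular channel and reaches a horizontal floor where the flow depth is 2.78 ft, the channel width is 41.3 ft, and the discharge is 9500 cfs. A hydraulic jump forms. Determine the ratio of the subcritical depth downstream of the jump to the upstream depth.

y₂/y₁ = 11.9

q = Q/b = 9500/41.3 = 230 ft²/s; V₁ = q/y₁ = 82.7 ft/s. Fr₁ = V₁/√(g·y₁) = 8.75.
Sequent-depth ratio: y₂/y₁ = ½[√(1 + 8Fr₁²) − 1] = ½[√612.9 − 1] = 11.9.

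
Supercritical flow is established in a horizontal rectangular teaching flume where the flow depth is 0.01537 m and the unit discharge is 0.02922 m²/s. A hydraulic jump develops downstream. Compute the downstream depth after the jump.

V₁ = q/y₁ = 0.02922/0.01537 = 1.901 m/s. Fr₁ = V₁/√(g·y₁) = 1.901/√(9.81×0.01537) = 4.896.
From the momentum equation for a rectangular channel, y₂/y₁ = ½[√(1 + 8Fr₁²) − 1] = ½[√192.76 − 1] = 6.442.
y₂ = 6.442 × 0.01537 = 0.09901 m.

y₂ = 0.09901 m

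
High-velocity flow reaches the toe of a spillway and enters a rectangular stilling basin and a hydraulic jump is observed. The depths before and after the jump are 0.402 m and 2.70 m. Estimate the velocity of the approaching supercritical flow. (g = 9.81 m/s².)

V₁ = 10.1 m/s

For a rectangular channel the momentum equation gives q² = ½·g·y₁·y₂·(y₁ + y₂) = ½×9.81×0.402×2.70×3.10 = 16.5.
q = √16.5 = 4.06 m²/s.
V₁ = q/y₁ = 4.06/0.402 = 10.1 m/s.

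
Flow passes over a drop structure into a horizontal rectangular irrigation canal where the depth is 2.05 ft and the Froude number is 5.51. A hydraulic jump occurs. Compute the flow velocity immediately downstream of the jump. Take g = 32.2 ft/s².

Fr₁ = 5.51 (given).
By Bélanger, y₂/y₁ = ½[√(1 + 8Fr₁²) − 1] = ½[√243.9 − 1] = 7.31.
y₂ = 7.31 × 2.05 = 15.0 ft.
V₁ = Fr₁·√(g·y₁) = 5.51×√(32.2×2.05) = 44.8 ft/s; q = V₁·y₁ = 91.8 ft²/s.
V₂ = q/y₂ = 91.8/15.0 = 6.13 ft/s.

V₂ = 6.13 ft/s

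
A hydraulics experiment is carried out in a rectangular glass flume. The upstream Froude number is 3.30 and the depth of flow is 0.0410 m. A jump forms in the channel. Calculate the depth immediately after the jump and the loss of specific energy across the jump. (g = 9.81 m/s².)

y₂ = 0.172 m; ΔE = 0.0796 m

Fr₁ = 3.30 (given).
By Bélanger, y₂/y₁ = ½[√(1 + 8Fr₁²) − 1] = ½[√88.12 − 1] = 4.19.
y₂ = 4.19 × 0.0410 = 0.172 m.
V₁ = Fr₁·√(g·y₁) = 3.30×√(9.81×0.0410) = 2.09 m/s; q = V₁·y₁ = 0.0858 m²/s. V₂ = q/y₂ = 0.0858/0.172 = 0.499 m/s. E₁ = y₁ + V₁²/2g = 0.264 m; E₂ = y₂ + V₂²/2g = 0.185 m. ΔE = E₁ − E₂ = 0.0796 m.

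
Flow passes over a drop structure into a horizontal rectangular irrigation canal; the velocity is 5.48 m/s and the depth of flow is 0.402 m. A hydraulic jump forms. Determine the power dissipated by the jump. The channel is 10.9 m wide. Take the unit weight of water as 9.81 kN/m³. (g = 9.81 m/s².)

Fr₁ = V₁/√(g·y₁) = 5.48/√(9.81×0.402) = 2.76.
Bélanger equation: y₂/y₁ = ½[√(1 + 8Fr₁²) − 1] = ½[√61.92 − 1] = 3.43.
y₂ = 3.43 × 0.402 = 1.38 m.
q = V₁·y₁ = 5.48 × 0.402 = 2.20 m²/s. V₂ = q/y₂ = 2.20/1.38 = 1.60 m/s. E₁ = y₁ + V₁²/2g = 1.93 m; E₂ = y₂ + V₂²/2g = 1.51 m. ΔE = E₁ − E₂ = 0.422 m.
Q = q·b = 2.20 × 10.9 = 24.0 m³/s. P = γ·Q·ΔE = 9.81 × 24.0 × 0.422 = 99.5 kW.

P = 99.5 kW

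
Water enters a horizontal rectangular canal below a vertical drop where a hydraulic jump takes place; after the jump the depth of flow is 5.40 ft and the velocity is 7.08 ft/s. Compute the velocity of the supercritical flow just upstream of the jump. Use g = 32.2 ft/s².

V₁ = 17.3 ft/s

Fr₂ = V₂/√(g·y₂) = 7.08/√(32.2×5.40) = 0.537.
Applying the sequent-depth relation in reverse, y₁/y₂ = ½[√(1 + 8Fr₂²) − 1] = ½[√3.306 − 1] = 0.409.
y₁ = 0.409 × 5.40 = 2.21 ft.
V₁ = q/y₁ = 38.2/2.21 = 17.3 ft/s.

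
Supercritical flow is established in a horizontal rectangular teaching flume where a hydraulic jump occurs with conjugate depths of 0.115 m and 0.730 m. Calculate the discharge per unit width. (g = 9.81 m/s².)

q = 0.590 m²/s

For a rectangular channel the momentum equation gives q² = ½·g·y₁·y₂·(y₁ + y₂) = ½×9.81×0.115×0.730×0.845 = 0.348.
q = √0.348 = 0.590 m²/s.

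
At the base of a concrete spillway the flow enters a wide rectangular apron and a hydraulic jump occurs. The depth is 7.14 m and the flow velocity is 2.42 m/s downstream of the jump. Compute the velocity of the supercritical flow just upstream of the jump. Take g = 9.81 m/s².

V₁ = 16.6 m/s

Fr₂ = V₂/√(g·y₂) = 2.42/√(9.81×7.14) = 0.289.
From the momentum equation (using Fr₂), y₁/y₂ = ½[√(1 + 8Fr₂²) − 1] = ½[√1.669 − 1] = 0.146.
y₁ = 0.146 × 7.14 = 1.04 m.
V₁ = q/y₁ = 17.3/1.04 = 16.6 m/s.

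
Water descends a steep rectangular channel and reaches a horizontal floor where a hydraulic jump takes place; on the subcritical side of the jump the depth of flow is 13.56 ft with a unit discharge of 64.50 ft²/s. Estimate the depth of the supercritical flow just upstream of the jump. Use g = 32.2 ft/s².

V₂ = q/y₂ = 64.50/13.56 = 4.757 ft/s; Fr₂ = V₂/√(g·y₂) = 0.2276.
The Bélanger relation is symmetric: y₁/y₂ = ½[√(1 + 8Fr₂²) − 1] = ½[√1.4145 − 1] = 0.09467.
y₁ = 0.09467 × 13.56 = 1.284 ft.

y₁ = 1.284 ft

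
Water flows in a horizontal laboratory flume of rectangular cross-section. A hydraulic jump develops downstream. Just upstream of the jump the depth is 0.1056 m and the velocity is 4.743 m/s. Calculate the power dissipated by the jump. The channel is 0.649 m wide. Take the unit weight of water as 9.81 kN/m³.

P = 1.838 kW

Fr₁ = V₁/√(g·y₁) = 4.743/√(9.81×0.1056) = 4.660.
From the momentum equation for a rectangular channel, y₂/y₁ = ½[√(1 + 8Fr₁²) − 1] = ½[√174.73 − 1] = 6.109.
y₂ = 6.109 × 0.1056 = 0.6451 m.
Head loss: ΔE = (y₂ − y₁)³/(4y₁y₂) = (0.6451 − 0.1056)³/(4×0.1056×0.6451) = 0.1571/0.2725 = 0.5763 m.
q = V₁·y₁ = 4.743 × 0.1056 = 0.5009 m²/s. Q = q·b = 0.5009 × 0.649 = 0.3251 m³/s. P = γ·Q·ΔE = 9.81 × 0.3251 × 0.5763 = 1.838 kW.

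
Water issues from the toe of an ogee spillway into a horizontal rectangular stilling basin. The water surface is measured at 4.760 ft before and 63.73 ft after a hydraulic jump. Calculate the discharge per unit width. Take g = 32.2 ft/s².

For a rectangular channel the momentum equation gives q² = ½·g·y₁·y₂·(y₁ + y₂) = ½×32.2×4.760×63.73×68.49 = 334506.
q = √334506 = 578.4 ft²/s.

q = 578.4 ft²/s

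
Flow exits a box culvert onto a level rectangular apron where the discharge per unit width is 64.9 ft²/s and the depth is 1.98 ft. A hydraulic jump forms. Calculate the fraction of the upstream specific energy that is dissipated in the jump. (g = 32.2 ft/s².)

ΔE/E₁ = 0.403 (40.3%)

V₁ = q/y₁ = 64.9/1.98 = 32.8 ft/s. Fr₁ = V₁/√(g·y₁) = 32.8/√(32.2×1.98) = 4.11.
From the momentum equation for a rectangular channel, y₂/y₁ = ½[√(1 + 8Fr₁²) − 1] = ½[√135.8 − 1] = 5.33.
y₂ = 5.33 × 1.98 = 10.5 ft.
E₁ = y₁ + V₁²/2g = 18.7 ft. ΔE = (y₂ − y₁)³/(4y₁y₂) = 7.53 ft. ΔE/E₁ = 7.53/18.7 = 0.403.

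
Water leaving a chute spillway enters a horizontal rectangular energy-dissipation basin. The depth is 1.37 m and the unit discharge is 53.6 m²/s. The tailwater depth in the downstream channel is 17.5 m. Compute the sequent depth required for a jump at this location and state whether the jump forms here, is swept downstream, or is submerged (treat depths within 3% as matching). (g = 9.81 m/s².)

y₂ = 20.0 m; the jump is swept downstream

V₁ = q/y₁ = 53.6/1.37 = 39.1 m/s. Fr₁ = V₁/√(g·y₁) = 39.1/√(9.81×1.37) = 10.7.
Conjugate-depth relation: y₂/y₁ = ½[√(1 + 8Fr₁²) − 1] = ½[√912.1 − 1] = 14.6.
y₂ = 14.6 × 1.37 = 20.0 m.
Tailwater y_tw = 17.5 m: y_tw < y₂, so the jump is swept downstream.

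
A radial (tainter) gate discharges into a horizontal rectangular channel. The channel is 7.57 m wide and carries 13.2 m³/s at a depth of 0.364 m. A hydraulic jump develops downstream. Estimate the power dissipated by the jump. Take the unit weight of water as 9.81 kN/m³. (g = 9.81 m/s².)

P = 36.0 kW

q = Q/b = 13.2/7.57 = 1.74 m²/s; V₁ = q/y₁ = 4.79 m/s. Fr₁ = V₁/√(g·y₁) = 2.54.
By Bélanger, y₂/y₁ = ½[√(1 + 8Fr₁²) − 1] = ½[√52.41 − 1] = 3.12.
y₂ = 3.12 × 0.364 = 1.14 m.
Head loss: ΔE = (y₂ − y₁)³/(4y₁y₂) = (1.14 − 0.364)³/(4×0.364×1.14) = 0.459/1.65 = 0.278 m.
P = γ·Q·ΔE = 9.81 × 13.2 × 0.278 = 36.0 kW.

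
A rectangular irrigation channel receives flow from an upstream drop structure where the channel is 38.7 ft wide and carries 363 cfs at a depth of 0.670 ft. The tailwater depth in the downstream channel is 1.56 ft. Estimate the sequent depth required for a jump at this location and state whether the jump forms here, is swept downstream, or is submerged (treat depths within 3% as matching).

q = Q/b = 363/38.7 = 9.38 ft²/s; V₁ = q/y₁ = 14.0 ft/s. Fr₁ = V₁/√(g·y₁) = 3.01.
Bélanger equation: y₂/y₁ = ½[√(1 + 8Fr₁²) − 1] = ½[√73.68 − 1] = 3.79.
y₂ = 3.79 × 0.670 = 2.54 ft.
Tailwater y_tw = 1.56 ft: y_tw < y₂, so the jump is swept downstream.

y₂ = 2.54 ft; the jump is swept downstream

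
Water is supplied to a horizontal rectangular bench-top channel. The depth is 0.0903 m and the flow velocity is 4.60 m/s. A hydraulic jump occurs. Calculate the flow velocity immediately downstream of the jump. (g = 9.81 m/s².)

V₂ = 0.715 m/s

Fr₁ = V₁/√(g·y₁) = 4.60/√(9.81×0.0903) = 4.89.
By Bélanger, y₂/y₁ = ½[√(1 + 8Fr₁²) − 1] = ½[√192.1 − 1] = 6.43.
y₂ = 6.43 × 0.0903 = 0.581 m.
q = V₁·y₁ = 4.60 × 0.0903 = 0.415 m²/s.
V₂ = q/y₂ = 0.415/0.581 = 0.715 m/s.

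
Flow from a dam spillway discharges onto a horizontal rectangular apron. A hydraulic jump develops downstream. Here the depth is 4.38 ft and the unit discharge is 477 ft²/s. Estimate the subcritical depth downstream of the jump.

y₂ = 54.7 ft

V₁ = q/y₁ = 477/4.38 = 109 ft/s. Fr₁ = V₁/√(g·y₁) = 109/√(32.2×4.38) = 9.17.
By Bélanger, y₂/y₁ = ½[√(1 + 8Fr₁²) − 1] = ½[√673.7 − 1] = 12.5.
y₂ = 12.5 × 4.38 = 54.7 ft.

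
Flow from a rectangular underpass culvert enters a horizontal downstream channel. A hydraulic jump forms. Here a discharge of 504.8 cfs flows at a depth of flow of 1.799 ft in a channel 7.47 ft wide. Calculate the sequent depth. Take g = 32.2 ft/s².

y₂ = 11.69 ft

q = Q/b = 504.8/7.47 = 67.58 ft²/s; V₁ = q/y₁ = 37.56 ft/s. Fr₁ = V₁/√(g·y₁) = 4.935.
Sequent-depth ratio: y₂/y₁ = ½[√(1 + 8Fr₁²) − 1] = ½[√195.87 − 1] = 6.498.
y₂ = 6.498 × 1.799 = 11.69 ft.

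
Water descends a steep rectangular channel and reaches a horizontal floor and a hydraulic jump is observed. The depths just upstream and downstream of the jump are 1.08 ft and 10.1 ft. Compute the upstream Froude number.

For a rectangular channel the momentum equation gives q² = ½·g·y₁·y₂·(y₁ + y₂) = ½×32.2×1.08×10.1×11.2 = 1963.
q = √1963 = 44.3 ft²/s.
V₁ = q/y₁ = 41.0 ft/s; Fr₁ = V₁/√(g·y₁) = 6.96.

Fr₁ = 6.96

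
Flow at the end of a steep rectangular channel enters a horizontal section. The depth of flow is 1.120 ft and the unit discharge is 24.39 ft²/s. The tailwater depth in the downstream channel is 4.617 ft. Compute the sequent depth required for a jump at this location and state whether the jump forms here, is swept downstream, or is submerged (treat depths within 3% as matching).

V₁ = q/y₁ = 24.39/1.120 = 21.78 ft/s. Fr₁ = V₁/√(g·y₁) = 21.78/√(32.2×1.120) = 3.626.
From the momentum equation for a rectangular channel, y₂/y₁ = ½[√(1 + 8Fr₁²) − 1] = ½[√106.20 − 1] = 4.653.
y₂ = 4.653 × 1.120 = 5.211 ft.
Tailwater y_tw = 4.617 ft: y_tw < y₂, so the jump is swept downstream.

y₂ = 5.211 ft; the jump is swept downstream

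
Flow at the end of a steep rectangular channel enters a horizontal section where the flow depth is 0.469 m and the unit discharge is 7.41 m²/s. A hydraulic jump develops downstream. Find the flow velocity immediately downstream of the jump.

V₁ = q/y₁ = 7.41/0.469 = 15.8 m/s. Fr₁ = V₁/√(g·y₁) = 15.8/√(9.81×0.469) = 7.37.
Conjugate-depth relation: y₂/y₁ = ½[√(1 + 8Fr₁²) − 1] = ½[√435.0 − 1] = 9.93.
y₂ = 9.93 × 0.469 = 4.66 m.
V₂ = q/y₂ = 7.41/4.66 = 1.59 m/s.

V₂ = 1.59 m/s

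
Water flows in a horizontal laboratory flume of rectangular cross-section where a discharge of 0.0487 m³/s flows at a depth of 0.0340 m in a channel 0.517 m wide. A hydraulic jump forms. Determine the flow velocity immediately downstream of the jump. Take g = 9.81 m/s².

V₂ = 0.440 m/s

q = Q/b = 0.0487/0.517 = 0.0942 m²/s; V₁ = q/y₁ = 2.77 m/s. Fr₁ = V₁/√(g·y₁) = 4.80.
Sequent-depth ratio: y₂/y₁ = ½[√(1 + 8Fr₁²) − 1] = ½[√185.1 − 1] = 6.30.
y₂ = 6.30 × 0.0340 = 0.214 m.
V₂ = q/y₂ = 0.0942/0.214 = 0.440 m/s.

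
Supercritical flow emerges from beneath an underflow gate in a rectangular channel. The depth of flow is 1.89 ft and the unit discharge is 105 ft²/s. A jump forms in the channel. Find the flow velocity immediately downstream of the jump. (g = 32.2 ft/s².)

V₁ = q/y₁ = 105/1.89 = 55.6 ft/s. Fr₁ = V₁/√(g·y₁) = 55.6/√(32.2×1.89) = 7.12.
From the momentum equation for a rectangular channel, y₂/y₁ = ½[√(1 + 8Fr₁²) − 1] = ½[√406.7 − 1] = 9.58.
y₂ = 9.58 × 1.89 = 18.1 ft.
V₂ = q/y₂ = 105/18.1 = 5.80 ft/s.

V₂ = 5.80 ft/s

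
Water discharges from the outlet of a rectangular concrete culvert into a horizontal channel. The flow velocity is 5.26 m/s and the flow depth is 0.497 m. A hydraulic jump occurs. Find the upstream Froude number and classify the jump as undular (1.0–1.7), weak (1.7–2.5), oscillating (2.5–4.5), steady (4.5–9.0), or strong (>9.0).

Fr₁ = V₁/√(g·y₁) = 5.26/√(9.81×0.497) = 2.38.
Fr₁ = 2.38 lies in the weak range.

Fr₁ = 2.38; weak jump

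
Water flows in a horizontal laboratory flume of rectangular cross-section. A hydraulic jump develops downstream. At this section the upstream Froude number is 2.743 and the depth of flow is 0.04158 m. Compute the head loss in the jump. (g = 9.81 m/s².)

ΔE = 0.04272 m

Fr₁ = 2.743 (given).
Sequent-depth ratio: y₂/y₁ = ½[√(1 + 8Fr₁²) − 1] = ½[√61.192 − 1] = 3.411.
y₂ = 3.411 × 0.04158 = 0.1418 m.
V₁ = Fr₁·√(g·y₁) = 2.743×√(9.81×0.04158) = 1.752 m/s; q = V₁·y₁ = 0.07284 m²/s. V₂ = q/y₂ = 0.07284/0.1418 = 0.5136 m/s. E₁ = y₁ + V₁²/2g = 0.1980 m; E₂ = y₂ + V₂²/2g = 0.1553 m. ΔE = E₁ − E₂ = 0.04272 m.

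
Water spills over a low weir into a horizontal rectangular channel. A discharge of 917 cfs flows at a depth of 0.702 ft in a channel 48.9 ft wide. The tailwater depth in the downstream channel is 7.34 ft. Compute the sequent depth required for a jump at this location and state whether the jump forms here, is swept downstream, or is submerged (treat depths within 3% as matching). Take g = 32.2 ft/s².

y₂ = 5.24 ft; the jump is submerged

q = Q/b = 917/48.9 = 18.8 ft²/s; V₁ = q/y₁ = 26.7 ft/s. Fr₁ = V₁/√(g·y₁) = 5.62.
From the momentum equation for a rectangular channel, y₂/y₁ = ½[√(1 + 8Fr₁²) − 1] = ½[√253.5 − 1] = 7.46.
y₂ = 7.46 × 0.702 = 5.24 ft.
Tailwater y_tw = 7.34 ft: y_tw > y₂, so the jump is submerged.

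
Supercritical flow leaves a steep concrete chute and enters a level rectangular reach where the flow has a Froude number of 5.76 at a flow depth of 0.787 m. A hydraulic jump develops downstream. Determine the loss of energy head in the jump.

Fr₁ = 5.76 (given).
From the momentum equation for a rectangular channel, y₂/y₁ = ½[√(1 + 8Fr₁²) − 1] = ½[√266.4 − 1] = 7.66.
y₂ = 7.66 × 0.787 = 6.03 m.
V₁ = Fr₁·√(g·y₁) = 5.76×√(9.81×0.787) = 16.0 m/s; q = V₁·y₁ = 12.6 m²/s. V₂ = q/y₂ = 12.6/6.03 = 2.09 m/s. E₁ = y₁ + V₁²/2g = 13.8 m; E₂ = y₂ + V₂²/2g = 6.25 m. ΔE = E₁ − E₂ = 7.59 m.

ΔE = 7.59 m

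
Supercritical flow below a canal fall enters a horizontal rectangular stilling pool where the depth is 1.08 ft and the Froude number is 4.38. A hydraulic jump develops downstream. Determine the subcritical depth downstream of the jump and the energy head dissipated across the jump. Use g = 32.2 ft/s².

Fr₁ = 4.38 (given).
Bélanger equation: y₂/y₁ = ½[√(1 + 8Fr₁²) − 1] = ½[√154.5 − 1] = 5.71.
y₂ = 5.71 × 1.08 = 6.17 ft.
V₁ = Fr₁·√(g·y₁) = 4.38×√(32.2×1.08) = 25.8 ft/s; q = V₁·y₁ = 27.9 ft²/s. V₂ = q/y₂ = 27.9/6.17 = 4.52 ft/s. E₁ = y₁ + V₁²/2g = 11.4 ft; E₂ = y₂ + V₂²/2g = 6.49 ft. ΔE = E₁ − E₂ = 4.95 ft.

y₂ = 6.17 ft; ΔE = 4.95 ft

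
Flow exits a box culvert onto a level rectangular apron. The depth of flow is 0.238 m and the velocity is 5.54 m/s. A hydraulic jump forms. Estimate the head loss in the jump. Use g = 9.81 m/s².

Fr₁ = V₁/√(g·y₁) = 5.54/√(9.81×0.238) = 3.63.
Sequent-depth ratio: y₂/y₁ = ½[√(1 + 8Fr₁²) − 1] = ½[√106.2 − 1] = 4.65.
y₂ = 4.65 × 0.238 = 1.11 m.
Head loss: ΔE = (y₂ − y₁)³/(4y₁y₂) = (1.11 − 0.238)³/(4×0.238×1.11) = 0.657/1.05 = 0.623 m.

ΔE = 0.623 m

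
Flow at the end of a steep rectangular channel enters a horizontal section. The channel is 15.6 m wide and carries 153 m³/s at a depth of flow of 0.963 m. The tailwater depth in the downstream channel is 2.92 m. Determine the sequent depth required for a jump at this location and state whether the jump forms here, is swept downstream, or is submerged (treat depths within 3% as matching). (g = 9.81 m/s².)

y₂ = 4.06 m; the jump is swept downstream

q = Q/b = 153/15.6 = 9.81 m²/s; V₁ = q/y₁ = 10.2 m/s. Fr₁ = V₁/√(g·y₁) = 3.31.
Bélanger equation: y₂/y₁ = ½[√(1 + 8Fr₁²) − 1] = ½[√88.84 − 1] = 4.21.
y₂ = 4.21 × 0.963 = 4.06 m.
Tailwater y_tw = 2.92 m: y_tw < y₂, so the jump is swept downstream.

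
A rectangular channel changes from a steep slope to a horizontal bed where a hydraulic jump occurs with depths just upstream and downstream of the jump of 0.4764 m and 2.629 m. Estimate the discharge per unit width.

For a rectangular channel the momentum equation gives q² = ½·g·y₁·y₂·(y₁ + y₂) = ½×9.81×0.4764×2.629×3.105 = 19.08.
q = √19.08 = 4.368 m²/s.

q = 4.368 m²/s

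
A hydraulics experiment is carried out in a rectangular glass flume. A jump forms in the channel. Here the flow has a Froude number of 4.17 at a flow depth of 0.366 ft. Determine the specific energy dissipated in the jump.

Fr₁ = 4.17 (given).
By Bélanger, y₂/y₁ = ½[√(1 + 8Fr₁²) − 1] = ½[√140.1 − 1] = 5.42.
y₂ = 5.42 × 0.366 = 1.98 ft.
Head loss: ΔE = (y₂ − y₁)³/(4y₁y₂) = (1.98 − 0.366)³/(4×0.366×1.98) = 4.23/2.90 = 1.46 ft.

ΔE = 1.46 ft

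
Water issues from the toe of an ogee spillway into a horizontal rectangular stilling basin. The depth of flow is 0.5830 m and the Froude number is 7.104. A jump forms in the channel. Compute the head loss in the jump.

ΔE = 9.560 m

Fr₁ = 7.104 (given).
From the momentum equation for a rectangular channel, y₂/y₁ = ½[√(1 + 8Fr₁²) − 1] = ½[√404.73 − 1] = 9.559.
y₂ = 9.559 × 0.5830 = 5.573 m.
V₁ = Fr₁·√(g·y₁) = 7.104×√(9.81×0.5830) = 16.99 m/s; q = V₁·y₁ = 9.905 m²/s. V₂ = q/y₂ = 9.905/5.573 = 1.777 m/s. E₁ = y₁ + V₁²/2g = 15.29 m; E₂ = y₂ + V₂²/2g = 5.734 m. ΔE = E₁ − E₂ = 9.560 m.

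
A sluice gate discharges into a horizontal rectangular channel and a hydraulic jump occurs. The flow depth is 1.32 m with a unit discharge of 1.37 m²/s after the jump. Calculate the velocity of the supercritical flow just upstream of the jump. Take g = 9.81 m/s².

V₂ = q/y₂ = 1.37/1.32 = 1.04 m/s; Fr₂ = V₂/√(g·y₂) = 0.288.
Since the conjugate-depth ratio holds either way, y₁/y₂ = ½[√(1 + 8Fr₂²) − 1] = ½[√1.665 − 1] = 0.145.
y₁ = 0.145 × 1.32 = 0.192 m.
V₁ = q/y₁ = 1.37/0.192 = 7.14 m/s.

V₁ = 7.14 m/s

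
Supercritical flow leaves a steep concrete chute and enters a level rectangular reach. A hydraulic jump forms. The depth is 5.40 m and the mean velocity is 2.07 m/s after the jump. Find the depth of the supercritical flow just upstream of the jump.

Fr₂ = V₂/√(g·y₂) = 2.07/√(9.81×5.40) = 0.284.
The Bélanger relation is symmetric: y₁/y₂ = ½[√(1 + 8Fr₂²) − 1] = ½[√1.647 − 1] = 0.142.
y₁ = 0.142 × 5.40 = 0.765 m.

y₁ = 0.765 m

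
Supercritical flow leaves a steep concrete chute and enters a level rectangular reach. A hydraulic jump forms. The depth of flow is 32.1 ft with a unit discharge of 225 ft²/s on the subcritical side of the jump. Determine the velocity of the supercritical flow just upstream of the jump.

V₁ = 80.2 ft/s

V₂ = q/y₂ = 225/32.1 = 7.01 ft/s; Fr₂ = V₂/√(g·y₂) = 0.218.
Applying the sequent-depth relation in reverse, y₁/y₂ = ½[√(1 + 8Fr₂²) − 1] = ½[√1.380 − 1] = 0.0874.
y₁ = 0.0874 × 32.1 = 2.81 ft.
V₁ = q/y₁ = 225/2.81 = 80.2 ft/s.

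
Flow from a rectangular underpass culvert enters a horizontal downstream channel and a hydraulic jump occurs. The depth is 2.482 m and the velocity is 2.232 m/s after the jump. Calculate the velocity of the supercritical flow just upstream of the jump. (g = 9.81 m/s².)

Fr₂ = V₂/√(g·y₂) = 2.232/√(9.81×2.482) = 0.4523.
Applying the sequent-depth relation in reverse, y₁/y₂ = ½[√(1 + 8Fr₂²) − 1] = ½[√2.6368 − 1] = 0.3119.
y₁ = 0.3119 × 2.482 = 0.7742 m.
V₁ = q/y₁ = 5.540/0.7742 = 7.156 m/s.

V₁ = 7.156 m/s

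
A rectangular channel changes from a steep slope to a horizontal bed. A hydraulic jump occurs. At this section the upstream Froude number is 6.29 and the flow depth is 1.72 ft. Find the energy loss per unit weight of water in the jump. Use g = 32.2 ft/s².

Fr₁ = 6.29 (given).
Sequent-depth ratio: y₂/y₁ = ½[√(1 + 8Fr₁²) − 1] = ½[√317.5 − 1] = 8.41.
y₂ = 8.41 × 1.72 = 14.5 ft.
Head loss: ΔE = (y₂ − y₁)³/(4y₁y₂) = (14.5 − 1.72)³/(4×1.72×14.5) = 2070/99.5 = 20.8 ft.

ΔE = 20.8 ft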